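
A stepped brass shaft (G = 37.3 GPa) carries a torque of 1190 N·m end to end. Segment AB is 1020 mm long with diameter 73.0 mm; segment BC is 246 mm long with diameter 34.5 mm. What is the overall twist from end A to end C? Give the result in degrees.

J_AB = π(0.0730)⁴/32 = 2.79×10^-6 m⁴; J_BC = π(0.0345)⁴/32 = 1.39×10^-7 m⁴.
θ = (T/G)·Σ L_i/J_i = (1190/37.3×10⁹)·(1.02/2.79×10^-6 + 0.246/1.39×10^-7) = 0.06810 rad.

3.90°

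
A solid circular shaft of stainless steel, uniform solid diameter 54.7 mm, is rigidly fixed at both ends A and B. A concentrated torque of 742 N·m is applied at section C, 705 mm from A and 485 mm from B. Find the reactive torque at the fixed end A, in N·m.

With uniform GJ and both ends fixed, compatibility θ_AC = θ_CB gives T_A·a = T_B·b, together with T_A + T_B = T₀.
T_A = T₀·b/(a+b) = 742.0·485/1190 = 302.4 N·m; T_B = 439.6 N·m.

302 N·m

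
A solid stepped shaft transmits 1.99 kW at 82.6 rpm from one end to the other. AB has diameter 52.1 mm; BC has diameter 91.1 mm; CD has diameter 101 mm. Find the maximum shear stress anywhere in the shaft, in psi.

1200 psi

ω = 2π·82.6/60 = 8.650 rad/s, so T = P/ω = 1.99×10³ / 8.650 = 230.1 N·m.
Under the same torque, τ_max = 16T/(πd³) is largest where d is smallest — segment AB (d = 52.1 mm).
τ_max = 16·230.1/(π·(0.0521)³) = 8.285×10^6 Pa.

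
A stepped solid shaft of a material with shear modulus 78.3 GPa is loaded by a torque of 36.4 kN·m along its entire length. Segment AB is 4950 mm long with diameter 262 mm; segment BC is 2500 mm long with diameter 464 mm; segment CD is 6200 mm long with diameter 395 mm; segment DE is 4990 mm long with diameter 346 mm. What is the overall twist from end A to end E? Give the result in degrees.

J_AB = π(0.262)⁴/32 = 4.63×10^-4 m⁴; J_BC = π(0.464)⁴/32 = 4.55×10^-3 m⁴; J_CD = π(0.395)⁴/32 = 2.39×10^-3 m⁴; J_DE = π(0.346)⁴/32 = 1.41×10^-3 m⁴.
θ = (T/G)·Σ L_i/J_i = (36400/78.3×10⁹)·(4.95/4.63×10^-4 + 2.50/4.55×10^-3 + 6.20/2.39×10^-3 + 4.99/1.41×10^-3) = 8.084×10^-3 rad.

0.463°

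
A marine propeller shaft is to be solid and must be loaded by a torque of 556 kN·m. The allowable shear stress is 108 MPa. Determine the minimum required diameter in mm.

297 mm

For a solid shaft τ_max = 16T/(πd³), so d = (16T/(π τ_allow))^(1/3) = (16·556000/(π·1.08×10^8))^(1/3) = 0.2971 m.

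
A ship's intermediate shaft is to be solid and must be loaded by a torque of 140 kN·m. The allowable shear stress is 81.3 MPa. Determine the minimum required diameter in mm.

206 mm

For a solid shaft τ_max = 16T/(πd³), so d = (16T/(π τ_allow))^(1/3) = (16·140000/(π·8.13×10^7))^(1/3) = 0.2062 m.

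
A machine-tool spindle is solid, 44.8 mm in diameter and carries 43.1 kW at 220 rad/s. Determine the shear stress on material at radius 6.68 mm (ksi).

0.480 ksi

ω = 220 rad/s, so T = P/ω = 43.1×10³ / 220.0 = 195.9 N·m.
J = πd⁴/32 = π(0.0448)⁴/32 = 3.955×10^-7 m⁴.
Shear stress varies linearly with radius: τ = T·r/J = 195.9 × 0.00668 / 3.955×10^-7 = 3.309×10^6 Pa.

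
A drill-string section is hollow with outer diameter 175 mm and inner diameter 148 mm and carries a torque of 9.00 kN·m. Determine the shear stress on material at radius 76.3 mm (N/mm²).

15.3 N/mm²

J = π(d_o⁴ − d_i⁴)/32 = π(0.175⁴ − 0.148⁴)/32 = 4.497×10^-5 m⁴.
Shear stress varies linearly with radius: τ = T·r/J = 9000 × 0.0763 / 4.497×10^-5 = 1.527×10^7 Pa.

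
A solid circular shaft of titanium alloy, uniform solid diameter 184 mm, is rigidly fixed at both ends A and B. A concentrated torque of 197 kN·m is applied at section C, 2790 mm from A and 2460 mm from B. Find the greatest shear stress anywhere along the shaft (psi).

12400 psi

With uniform GJ and both ends fixed, compatibility θ_AC = θ_CB gives T_A·a = T_B·b, together with T_A + T_B = T₀.
T_A = T₀·b/(a+b) = 197000·2460/5250 = 92310 N·m; T_B = 104700 N·m.
τ in each portion: τ_AC = 7.55×10^7 Pa, τ_CB = 8.56×10^7 Pa; maximum is in CB.
τ_max = T_CB·r/J = 104700·0.0920/1.13×10^-4 = 8.559×10^7 Pa.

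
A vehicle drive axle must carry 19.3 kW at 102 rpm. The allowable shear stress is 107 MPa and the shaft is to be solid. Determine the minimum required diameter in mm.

44.1 mm

ω = 2π·102/60 = 10.68 rad/s, so T = P/ω = 19.3×10³ / 10.68 = 1807 N·m.
For a solid shaft τ_max = 16T/(πd³), so d = (16T/(π τ_allow))^(1/3) = (16·1807/(π·1.07×10^8))^(1/3) = 0.04414 m.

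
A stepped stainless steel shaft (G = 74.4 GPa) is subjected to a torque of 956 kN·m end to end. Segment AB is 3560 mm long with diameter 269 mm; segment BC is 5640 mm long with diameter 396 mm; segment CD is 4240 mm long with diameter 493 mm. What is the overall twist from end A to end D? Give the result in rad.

0.128 rad

J_AB = π(0.269)⁴/32 = 5.14×10^-4 m⁴; J_BC = π(0.396)⁴/32 = 2.41×10^-3 m⁴; J_CD = π(0.493)⁴/32 = 5.80×10^-3 m⁴.
θ = (T/G)·Σ L_i/J_i = (956000/74.4×10⁹)·(3.56/5.14×10^-4 + 5.64/2.41×10^-3 + 4.24/5.80×10^-3) = 0.1284 rad.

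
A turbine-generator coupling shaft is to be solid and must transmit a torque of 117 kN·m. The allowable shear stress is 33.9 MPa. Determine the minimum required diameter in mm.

For a solid shaft τ_max = 16T/(πd³), so d = (16T/(π τ_allow))^(1/3) = (16·117000/(π·3.39×10^7))^(1/3) = 0.2600 m.

260 mm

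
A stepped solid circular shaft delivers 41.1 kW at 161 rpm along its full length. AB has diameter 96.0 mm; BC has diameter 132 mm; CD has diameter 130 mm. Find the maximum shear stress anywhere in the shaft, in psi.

ω = 2π·161/60 = 16.86 rad/s, so T = P/ω = 41.1×10³ / 16.86 = 2438 N·m.
Under the same torque, τ_max = 16T/(πd³) is largest where d is smallest — segment AB (d = 96.0 mm).
τ_max = 16·2438/(π·(0.0960)³) = 1.403×10^7 Pa.

2040 psi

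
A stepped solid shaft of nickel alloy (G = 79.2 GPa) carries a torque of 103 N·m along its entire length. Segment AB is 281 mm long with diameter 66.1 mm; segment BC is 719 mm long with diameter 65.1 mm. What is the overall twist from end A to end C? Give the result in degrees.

0.0416°

J_AB = π(0.0661)⁴/32 = 1.87×10^-6 m⁴; J_BC = π(0.0651)⁴/32 = 1.76×10^-6 m⁴.
θ = (T/G)·Σ L_i/J_i = (103.0/79.2×10⁹)·(0.281/1.87×10^-6 + 0.719/1.76×10^-6) = 7.253×10^-4 rad.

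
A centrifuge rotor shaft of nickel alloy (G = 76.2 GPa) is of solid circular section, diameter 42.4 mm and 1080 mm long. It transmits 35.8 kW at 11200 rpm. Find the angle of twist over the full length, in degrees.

0.0781°

ω = 2π·11200/60 = 1173 rad/s, so T = P/ω = 35.8×10³ / 1173 = 30.52 N·m.
J = πd⁴/32 = π(0.0424)⁴/32 = 3.173×10^-7 m⁴.
θ = T·L/(G·J) = 30.52 × 1.08 / (76.2×10⁹ × 3.173×10^-7) = 1.363×10^-3 rad.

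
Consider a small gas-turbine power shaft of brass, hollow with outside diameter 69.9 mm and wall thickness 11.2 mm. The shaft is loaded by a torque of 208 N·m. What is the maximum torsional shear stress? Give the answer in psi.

J = π(d_o⁴ − d_i⁴)/32 = π(0.0699⁴ − 0.0475⁴)/32 = 1.844×10^-6 m⁴.
τ_max = T·r/J = 208.0 × 0.0350 / 1.844×10^-6 = 3.942×10^6 Pa.

572 psi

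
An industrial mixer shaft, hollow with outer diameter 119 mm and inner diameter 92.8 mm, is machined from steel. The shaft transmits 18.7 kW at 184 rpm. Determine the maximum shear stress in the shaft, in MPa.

ω = 2π·184/60 = 19.27 rad/s, so T = P/ω = 18.7×10³ / 19.27 = 970.5 N·m.
J = π(d_o⁴ − d_i⁴)/32 = π(0.119⁴ − 0.0928⁴)/32 = 1.241×10^-5 m⁴.
τ_max = T·r/J = 970.5 × 0.0595 / 1.241×10^-5 = 4.654×10^6 Pa.

4.65 MPa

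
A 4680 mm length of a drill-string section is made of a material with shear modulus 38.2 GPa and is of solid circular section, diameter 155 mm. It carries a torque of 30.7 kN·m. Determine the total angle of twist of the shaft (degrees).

3.80°

J = πd⁴/32 = π(0.155)⁴/32 = 5.667×10^-5 m⁴.
θ = T·L/(G·J) = 30700 × 4.68 / (38.2×10⁹ × 5.667×10^-5) = 0.06637 rad.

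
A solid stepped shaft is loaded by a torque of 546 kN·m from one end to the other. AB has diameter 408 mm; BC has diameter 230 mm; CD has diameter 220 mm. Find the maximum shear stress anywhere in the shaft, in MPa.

261 MPa

Under the same torque, τ_max = 16T/(πd³) is largest where d is smallest — segment CD (d = 220 mm).
τ_max = 16·546000/(π·(0.220)³) = 2.612×10^8 Pa.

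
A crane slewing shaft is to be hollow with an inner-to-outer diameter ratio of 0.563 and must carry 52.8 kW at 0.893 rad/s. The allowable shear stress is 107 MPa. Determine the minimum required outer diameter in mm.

146 mm

ω = 0.893 rad/s, so T = P/ω = 52.8×10³ / 0.8930 = 59130 N·m.
For a hollow shaft with d_i/d_o = 0.563: τ_max = 16T/(π d_o³ (1−k⁴)), so d_o = [16T/(π τ_allow (1−k⁴))]^(1/3) = [16·59130/(π·1.07×10^8·0.8995)]^(1/3) = 0.1463 m.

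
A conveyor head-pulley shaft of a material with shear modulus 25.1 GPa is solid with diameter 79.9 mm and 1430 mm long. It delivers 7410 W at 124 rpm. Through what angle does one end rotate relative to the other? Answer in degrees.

ω = 2π·124/60 = 12.99 rad/s, so T = P/ω = 7410 / 12.99 = 570.6 N·m.
J = πd⁴/32 = π(0.0799)⁴/32 = 4.001×10^-6 m⁴.
θ = T·L/(G·J) = 570.6 × 1.43 / (25.1×10⁹ × 4.001×10^-6) = 8.125×10^-3 rad.

0.466°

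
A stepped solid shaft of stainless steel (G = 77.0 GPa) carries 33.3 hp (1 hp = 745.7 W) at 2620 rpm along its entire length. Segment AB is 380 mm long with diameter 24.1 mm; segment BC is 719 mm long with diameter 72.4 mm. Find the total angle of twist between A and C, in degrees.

0.791°

ω = 2π·2620/60 = 274.4 rad/s, so T = P/ω = 33.3×745.7 / 274.4 = 90.51 N·m.
J_AB = π(0.0241)⁴/32 = 3.31×10^-8 m⁴; J_BC = π(0.0724)⁴/32 = 2.70×10^-6 m⁴.
θ = (T/G)·Σ L_i/J_i = (90.51/77.0×10⁹)·(0.380/3.31×10^-8 + 0.719/2.70×10^-6) = 0.01380 rad.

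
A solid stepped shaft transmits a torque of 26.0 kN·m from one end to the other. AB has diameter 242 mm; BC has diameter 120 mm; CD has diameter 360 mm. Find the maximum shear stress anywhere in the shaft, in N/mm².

76.6 N/mm²

Under the same torque, τ_max = 16T/(πd³) is largest where d is smallest — segment BC (d = 120 mm).
τ_max = 16·26000/(π·(0.120)³) = 7.663×10^7 Pa.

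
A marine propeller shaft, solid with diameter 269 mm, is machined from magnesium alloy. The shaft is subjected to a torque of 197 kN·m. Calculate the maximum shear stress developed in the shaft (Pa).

J = πd⁴/32 = π(0.269)⁴/32 = 5.141×10^-4 m⁴.
τ_max = T·r/J = 197000 × 0.135 / 5.141×10^-4 = 5.154×10^7 Pa.

5.15e7 Pa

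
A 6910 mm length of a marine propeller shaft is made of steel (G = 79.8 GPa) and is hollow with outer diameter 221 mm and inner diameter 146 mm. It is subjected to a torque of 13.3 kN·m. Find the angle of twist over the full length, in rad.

0.00607 rad

J = π(d_o⁴ − d_i⁴)/32 = π(0.221⁴ − 0.146⁴)/32 = 1.896×10^-4 m⁴.
θ = T·L/(G·J) = 13300 × 6.91 / (79.8×10⁹ × 1.896×10^-4) = 6.075×10^-3 rad.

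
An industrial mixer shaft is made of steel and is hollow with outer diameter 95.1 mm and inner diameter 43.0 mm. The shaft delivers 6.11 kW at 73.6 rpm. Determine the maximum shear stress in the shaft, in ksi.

ω = 2π·73.6/60 = 7.707 rad/s, so T = P/ω = 6.11×10³ / 7.707 = 792.7 N·m.
J = π(d_o⁴ − d_i⁴)/32 = π(0.0951⁴ − 0.0430⁴)/32 = 7.694×10^-6 m⁴.
τ_max = T·r/J = 792.7 × 0.0475 / 7.694×10^-6 = 4.899×10^6 Pa.

0.711 ksi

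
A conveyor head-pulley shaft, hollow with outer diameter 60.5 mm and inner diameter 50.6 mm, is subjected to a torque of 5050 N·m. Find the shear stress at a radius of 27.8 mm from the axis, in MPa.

209 MPa

J = π(d_o⁴ − d_i⁴)/32 = π(0.0605⁴ − 0.0506⁴)/32 = 6.717×10^-7 m⁴.
Shear stress varies linearly with radius: τ = T·r/J = 5050 × 0.0278 / 6.717×10^-7 = 2.090×10^8 Pa.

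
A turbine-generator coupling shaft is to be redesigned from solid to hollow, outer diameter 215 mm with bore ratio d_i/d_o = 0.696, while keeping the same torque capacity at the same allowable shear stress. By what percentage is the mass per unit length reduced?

38.4 %

Equal τ_max and T ⇒ the solid shaft needs d_s³ = d_o³(1−k⁴), so d_s = 215·(1−0.696⁴)^(1/3) = 196.7 mm.
Area ratio A_h/A_s = d_o²(1−k²)/d_s² = (1−k²)/(1−k⁴)^(2/3) = 0.6162.
Mass saving = 1 − 0.6162 = 38.4 %.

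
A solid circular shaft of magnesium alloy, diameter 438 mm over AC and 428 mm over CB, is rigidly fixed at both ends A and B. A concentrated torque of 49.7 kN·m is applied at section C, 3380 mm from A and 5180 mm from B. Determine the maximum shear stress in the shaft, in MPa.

Compatibility: T_A·a/J_AC = T_B·b/J_CB with T_A + T_B = T₀.
J_AC = 3.61×10^-3 m⁴, J_CB = 3.29×10^-3 m⁴, so T_A = T₀·(J_AC/a)/((J_AC/a)+(J_CB/b)) = 31160 N·m, T_B = 18540 N·m.
τ in each portion: τ_AC = 1.89×10^6 Pa, τ_CB = 1.20×10^6 Pa; maximum is in AC.
τ_max = T_AC·r/J = 31160·0.219/3.61×10^-3 = 1.889×10^6 Pa.

1.89 MPa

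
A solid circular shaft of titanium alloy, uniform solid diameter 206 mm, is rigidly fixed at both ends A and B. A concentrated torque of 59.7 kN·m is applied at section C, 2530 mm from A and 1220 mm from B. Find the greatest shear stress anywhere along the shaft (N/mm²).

23.5 N/mm²

With uniform GJ and both ends fixed, compatibility θ_AC = θ_CB gives T_A·a = T_B·b, together with T_A + T_B = T₀.
T_A = T₀·b/(a+b) = 59700·1220/3750 = 19420 N·m; T_B = 40280 N·m.
τ in each portion: τ_AC = 1.13×10^7 Pa, τ_CB = 2.35×10^7 Pa; maximum is in CB.
τ_max = T_CB·r/J = 40280·0.103/1.77×10^-4 = 2.347×10^7 Pa.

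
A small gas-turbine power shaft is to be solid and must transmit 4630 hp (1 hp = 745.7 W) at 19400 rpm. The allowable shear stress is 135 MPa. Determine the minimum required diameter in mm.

40.0 mm

ω = 2π·19400/60 = 2032 rad/s, so T = P/ω = 4630×745.7 / 2032 = 1699 N·m.
For a solid shaft τ_max = 16T/(πd³), so d = (16T/(π τ_allow))^(1/3) = (16·1699/(π·1.35×10^8))^(1/3) = 0.04002 m.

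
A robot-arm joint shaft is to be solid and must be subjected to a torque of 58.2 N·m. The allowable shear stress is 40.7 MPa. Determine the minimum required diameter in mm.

19.4 mm

For a solid shaft τ_max = 16T/(πd³), so d = (16T/(π τ_allow))^(1/3) = (16·58.20/(π·4.07×10^7))^(1/3) = 0.01938 m.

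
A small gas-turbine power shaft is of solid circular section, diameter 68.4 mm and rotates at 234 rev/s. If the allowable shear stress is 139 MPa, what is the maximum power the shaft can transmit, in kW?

J = πd⁴/32 = π(0.0684)⁴/32 = 2.149×10^-6 m⁴.
T_max = τ_allow·J/r = 1.39×10^8 × 2.149×10^-6 / 0.0342 = 8734 N·m.
ω = 2π·234 = 1470 rad/s, so P_max = T_max·ω = 1.284×10^7 W.

12800 kW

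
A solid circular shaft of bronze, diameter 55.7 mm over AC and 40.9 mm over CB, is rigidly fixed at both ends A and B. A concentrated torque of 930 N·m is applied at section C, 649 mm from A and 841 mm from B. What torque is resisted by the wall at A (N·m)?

Compatibility: T_A·a/J_AC = T_B·b/J_CB with T_A + T_B = T₀.
J_AC = 9.45×10^-7 m⁴, J_CB = 2.75×10^-7 m⁴, so T_A = T₀·(J_AC/a)/((J_AC/a)+(J_CB/b)) = 759.6 N·m, T_B = 170.4 N·m.

760 N·m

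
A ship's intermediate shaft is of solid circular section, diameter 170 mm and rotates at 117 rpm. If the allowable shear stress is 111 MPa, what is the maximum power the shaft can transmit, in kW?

J = πd⁴/32 = π(0.170)⁴/32 = 8.200×10^-5 m⁴.
T_max = τ_allow·J/r = 1.11×10^8 × 8.200×10^-5 / 0.0850 = 107100 N·m.
ω = 2π·117/60 = 12.25 rad/s, so P_max = T_max·ω = 1.312×10^6 W.

1310 kW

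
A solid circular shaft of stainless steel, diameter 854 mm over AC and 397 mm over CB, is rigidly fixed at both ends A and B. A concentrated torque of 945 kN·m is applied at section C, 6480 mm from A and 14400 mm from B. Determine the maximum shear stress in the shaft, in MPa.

7.57 MPa

Compatibility: T_A·a/J_AC = T_B·b/J_CB with T_A + T_B = T₀.
J_AC = 0.0522 m⁴, J_CB = 2.44×10^-3 m⁴, so T_A = T₀·(J_AC/a)/((J_AC/a)+(J_CB/b)) = 925500 N·m, T_B = 19450 N·m.
τ in each portion: τ_AC = 7.57×10^6 Pa, τ_CB = 1.58×10^6 Pa; maximum is in AC.
τ_max = T_AC·r/J = 925500·0.427/0.0522 = 7.568×10^6 Pa.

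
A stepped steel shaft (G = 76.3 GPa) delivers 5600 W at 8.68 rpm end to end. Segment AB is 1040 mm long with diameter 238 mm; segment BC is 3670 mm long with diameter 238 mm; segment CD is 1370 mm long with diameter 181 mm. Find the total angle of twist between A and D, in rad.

ω = 2π·8.68/60 = 0.9090 rad/s, so T = P/ω = 5600 / 0.9090 = 6161 N·m.
J_AB = π(0.238)⁴/32 = 3.15×10^-4 m⁴; J_BC = π(0.238)⁴/32 = 3.15×10^-4 m⁴; J_CD = π(0.181)⁴/32 = 1.05×10^-4 m⁴.
θ = (T/G)·Σ L_i/J_i = (6161/76.3×10⁹)·(1.04/3.15×10^-4 + 3.67/3.15×10^-4 + 1.37/1.05×10^-4) = 2.257×10^-3 rad.

0.00226 rad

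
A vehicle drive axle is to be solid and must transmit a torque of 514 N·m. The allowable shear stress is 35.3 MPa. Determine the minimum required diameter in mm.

For a solid shaft τ_max = 16T/(πd³), so d = (16T/(π τ_allow))^(1/3) = (16·514.0/(π·3.53×10^7))^(1/3) = 0.04201 m.

42.0 mm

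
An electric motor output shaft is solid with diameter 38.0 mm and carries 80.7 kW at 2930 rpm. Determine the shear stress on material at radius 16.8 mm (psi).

3130 psi

ω = 2π·2930/60 = 306.8 rad/s, so T = P/ω = 80.7×10³ / 306.8 = 263.0 N·m.
J = πd⁴/32 = π(0.0380)⁴/32 = 2.047×10^-7 m⁴.
Shear stress varies linearly with radius: τ = T·r/J = 263.0 × 0.0168 / 2.047×10^-7 = 2.159×10^7 Pa.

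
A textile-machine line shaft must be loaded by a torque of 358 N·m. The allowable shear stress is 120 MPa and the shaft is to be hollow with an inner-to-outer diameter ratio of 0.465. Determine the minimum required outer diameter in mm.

25.2 mm

For a hollow shaft with d_i/d_o = 0.465: τ_max = 16T/(π d_o³ (1−k⁴)), so d_o = [16T/(π τ_allow (1−k⁴))]^(1/3) = [16·358.0/(π·1.20×10^8·0.9532)]^(1/3) = 0.02517 m.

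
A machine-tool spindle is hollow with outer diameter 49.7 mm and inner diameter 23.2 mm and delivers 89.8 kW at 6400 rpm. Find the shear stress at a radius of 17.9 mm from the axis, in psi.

610 psi

ω = 2π·6400/60 = 670.2 rad/s, so T = P/ω = 89.8×10³ / 670.2 = 134.0 N·m.
J = π(d_o⁴ − d_i⁴)/32 = π(0.0497⁴ − 0.0232⁴)/32 = 5.706×10^-7 m⁴.
Shear stress varies linearly with radius: τ = T·r/J = 134.0 × 0.0179 / 5.706×10^-7 = 4.204×10^6 Pa.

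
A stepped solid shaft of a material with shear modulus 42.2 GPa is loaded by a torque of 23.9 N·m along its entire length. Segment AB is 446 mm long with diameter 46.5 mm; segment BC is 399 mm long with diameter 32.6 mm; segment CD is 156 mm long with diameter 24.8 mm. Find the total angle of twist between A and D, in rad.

0.00497 rad

J_AB = π(0.0465)⁴/32 = 4.59×10^-7 m⁴; J_BC = π(0.0326)⁴/32 = 1.11×10^-7 m⁴; J_CD = π(0.0248)⁴/32 = 3.71×10^-8 m⁴.
θ = (T/G)·Σ L_i/J_i = (23.90/42.2×10⁹)·(0.446/4.59×10^-7 + 0.399/1.11×10^-7 + 0.156/3.71×10^-8) = 4.967×10^-3 rad.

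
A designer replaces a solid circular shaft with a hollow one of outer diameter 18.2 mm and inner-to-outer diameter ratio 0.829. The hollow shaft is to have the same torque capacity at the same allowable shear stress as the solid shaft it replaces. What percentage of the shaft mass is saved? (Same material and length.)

Equal τ_max and T ⇒ the solid shaft needs d_s³ = d_o³(1−k⁴), so d_s = 18.2·(1−0.829⁴)^(1/3) = 14.71 mm.
Area ratio A_h/A_s = d_o²(1−k²)/d_s² = (1−k²)/(1−k⁴)^(2/3) = 0.4789.
Mass saving = 1 − 0.4789 = 52.1 %.

52.1 %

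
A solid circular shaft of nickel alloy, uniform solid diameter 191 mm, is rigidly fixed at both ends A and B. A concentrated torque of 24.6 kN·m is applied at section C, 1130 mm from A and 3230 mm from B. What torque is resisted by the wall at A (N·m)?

18200 N·m

With uniform GJ and both ends fixed, compatibility θ_AC = θ_CB gives T_A·a = T_B·b, together with T_A + T_B = T₀.
T_A = T₀·b/(a+b) = 24600·3230/4360 = 18220 N·m; T_B = 6376 N·m.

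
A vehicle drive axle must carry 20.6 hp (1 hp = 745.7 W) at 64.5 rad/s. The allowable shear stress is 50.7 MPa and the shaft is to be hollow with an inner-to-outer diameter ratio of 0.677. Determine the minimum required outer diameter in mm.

ω = 64.5 rad/s, so T = P/ω = 20.6×745.7 / 64.50 = 238.2 N·m.
For a hollow shaft with d_i/d_o = 0.677: τ_max = 16T/(π d_o³ (1−k⁴)), so d_o = [16T/(π τ_allow (1−k⁴))]^(1/3) = [16·238.2/(π·5.07×10^7·0.7899)]^(1/3) = 0.03117 m.

31.2 mm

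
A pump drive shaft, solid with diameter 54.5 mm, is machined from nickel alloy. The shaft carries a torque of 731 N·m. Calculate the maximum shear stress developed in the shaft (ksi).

J = πd⁴/32 = π(0.0545)⁴/32 = 8.661×10^-7 m⁴.
τ_max = T·r/J = 731.0 × 0.0272 / 8.661×10^-7 = 2.300×10^7 Pa.

3.34 ksi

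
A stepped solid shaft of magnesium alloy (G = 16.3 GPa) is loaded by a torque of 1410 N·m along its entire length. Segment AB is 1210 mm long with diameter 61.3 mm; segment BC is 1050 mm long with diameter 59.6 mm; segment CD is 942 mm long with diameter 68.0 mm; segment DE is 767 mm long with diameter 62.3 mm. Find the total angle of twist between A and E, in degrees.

J_AB = π(0.0613)⁴/32 = 1.39×10^-6 m⁴; J_BC = π(0.0596)⁴/32 = 1.24×10^-6 m⁴; J_CD = π(0.0680)⁴/32 = 2.10×10^-6 m⁴; J_DE = π(0.0623)⁴/32 = 1.48×10^-6 m⁴.
θ = (T/G)·Σ L_i/J_i = (1410/16.3×10⁹)·(1.21/1.39×10^-6 + 1.05/1.24×10^-6 + 0.942/2.10×10^-6 + 0.767/1.48×10^-6) = 0.2325 rad.

13.3°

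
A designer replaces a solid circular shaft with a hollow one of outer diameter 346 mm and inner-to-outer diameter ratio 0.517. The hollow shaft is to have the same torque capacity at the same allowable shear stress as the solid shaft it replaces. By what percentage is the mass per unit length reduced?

23.0 %

Equal τ_max and T ⇒ the solid shaft needs d_s³ = d_o³(1−k⁴), so d_s = 346·(1−0.517⁴)^(1/3) = 337.6 mm.
Area ratio A_h/A_s = d_o²(1−k²)/d_s² = (1−k²)/(1−k⁴)^(2/3) = 0.7698.
Mass saving = 1 − 0.7698 = 23.0 %.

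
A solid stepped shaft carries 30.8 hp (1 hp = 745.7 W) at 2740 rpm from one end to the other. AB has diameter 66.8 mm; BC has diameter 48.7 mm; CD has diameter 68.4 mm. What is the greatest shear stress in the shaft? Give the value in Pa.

ω = 2π·2740/60 = 286.9 rad/s, so T = P/ω = 30.8×745.7 / 286.9 = 80.05 N·m.
Under the same torque, τ_max = 16T/(πd³) is largest where d is smallest — segment BC (d = 48.7 mm).
τ_max = 16·80.05/(π·(0.0487)³) = 3.530×10^6 Pa.

3.53e6 Pa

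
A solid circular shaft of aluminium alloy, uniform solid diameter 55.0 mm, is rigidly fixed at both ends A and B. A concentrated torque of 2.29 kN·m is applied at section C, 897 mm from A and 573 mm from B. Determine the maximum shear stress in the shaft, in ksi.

With uniform GJ and both ends fixed, compatibility θ_AC = θ_CB gives T_A·a = T_B·b, together with T_A + T_B = T₀.
T_A = T₀·b/(a+b) = 2290·573/1470 = 892.6 N·m; T_B = 1397 N·m.
τ in each portion: τ_AC = 2.73×10^7 Pa, τ_CB = 4.28×10^7 Pa; maximum is in CB.
τ_max = T_CB·r/J = 1397·0.0275/8.98×10^-7 = 4.278×10^7 Pa.

6.20 ksi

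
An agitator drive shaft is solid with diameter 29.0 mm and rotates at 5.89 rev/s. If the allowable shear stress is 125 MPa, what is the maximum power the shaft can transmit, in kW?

22.2 kW

J = πd⁴/32 = π(0.0290)⁴/32 = 6.944×10^-8 m⁴.
T_max = τ_allow·J/r = 1.25×10^8 × 6.944×10^-8 / 0.0145 = 598.6 N·m.
ω = 2π·5.89 = 37.01 rad/s, so P_max = T_max·ω = 2.215×10^4 W.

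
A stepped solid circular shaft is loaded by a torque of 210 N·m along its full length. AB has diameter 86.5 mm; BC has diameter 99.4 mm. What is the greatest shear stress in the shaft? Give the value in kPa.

1650 kPa

Under the same torque, τ_max = 16T/(πd³) is largest where d is smallest — segment AB (d = 86.5 mm).
τ_max = 16·210.0/(π·(0.0865)³) = 1.652×10^6 Pa.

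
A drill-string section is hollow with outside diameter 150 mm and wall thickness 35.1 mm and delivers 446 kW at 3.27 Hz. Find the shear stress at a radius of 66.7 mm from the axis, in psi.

4590 psi

ω = 2π·3.27 = 20.55 rad/s, so T = P/ω = 446×10³ / 20.55 = 21710 N·m.
J = π(d_o⁴ − d_i⁴)/32 = π(0.150⁴ − 0.0798⁴)/32 = 4.572×10^-5 m⁴.
Shear stress varies linearly with radius: τ = T·r/J = 21710 × 0.0667 / 4.572×10^-5 = 3.167×10^7 Pa.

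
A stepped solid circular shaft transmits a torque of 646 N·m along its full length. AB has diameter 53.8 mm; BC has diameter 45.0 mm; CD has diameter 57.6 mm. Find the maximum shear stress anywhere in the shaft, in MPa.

Under the same torque, τ_max = 16T/(πd³) is largest where d is smallest — segment BC (d = 45.0 mm).
τ_max = 16·646.0/(π·(0.0450)³) = 3.610×10^7 Pa.

36.1 MPa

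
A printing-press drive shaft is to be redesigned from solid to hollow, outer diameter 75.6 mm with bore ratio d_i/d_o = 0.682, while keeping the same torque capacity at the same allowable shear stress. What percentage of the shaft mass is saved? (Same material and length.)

Equal τ_max and T ⇒ the solid shaft needs d_s³ = d_o³(1−k⁴), so d_s = 75.6·(1−0.682⁴)^(1/3) = 69.70 mm.
Area ratio A_h/A_s = d_o²(1−k²)/d_s² = (1−k²)/(1−k⁴)^(2/3) = 0.6293.
Mass saving = 1 − 0.6293 = 37.1 %.

37.1 %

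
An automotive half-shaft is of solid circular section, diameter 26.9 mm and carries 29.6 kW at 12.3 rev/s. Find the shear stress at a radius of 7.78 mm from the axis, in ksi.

ω = 2π·12.3 = 77.28 rad/s, so T = P/ω = 29.6×10³ / 77.28 = 383.0 N·m.
J = πd⁴/32 = π(0.0269)⁴/32 = 5.141×10^-8 m⁴.
Shear stress varies linearly with radius: τ = T·r/J = 383.0 × 0.00778 / 5.141×10^-8 = 5.797×10^7 Pa.

8.41 ksi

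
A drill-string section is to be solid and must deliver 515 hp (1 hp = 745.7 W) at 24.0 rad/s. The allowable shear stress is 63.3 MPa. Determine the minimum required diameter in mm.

ω = 24.0 rad/s, so T = P/ω = 515×745.7 / 24.00 = 16000 N·m.
For a solid shaft τ_max = 16T/(πd³), so d = (16T/(π τ_allow))^(1/3) = (16·16000/(π·6.33×10^7))^(1/3) = 0.1088 m.

109 mm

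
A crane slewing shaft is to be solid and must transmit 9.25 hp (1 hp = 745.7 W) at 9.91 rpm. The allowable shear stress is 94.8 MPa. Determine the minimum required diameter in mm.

70.9 mm

ω = 2π·9.91/60 = 1.038 rad/s, so T = P/ω = 9.25×745.7 / 1.038 = 6647 N·m.
For a solid shaft τ_max = 16T/(πd³), so d = (16T/(π τ_allow))^(1/3) = (16·6647/(π·9.48×10^7))^(1/3) = 0.07094 m.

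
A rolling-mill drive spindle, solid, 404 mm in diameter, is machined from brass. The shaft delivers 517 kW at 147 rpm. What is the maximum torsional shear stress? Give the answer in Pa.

ω = 2π·147/60 = 15.39 rad/s, so T = P/ω = 517×10³ / 15.39 = 33580 N·m.
J = πd⁴/32 = π(0.404)⁴/32 = 2.615×10^-3 m⁴.
τ_max = T·r/J = 33580 × 0.202 / 2.615×10^-3 = 2.594×10^6 Pa.

2.59e6 Pa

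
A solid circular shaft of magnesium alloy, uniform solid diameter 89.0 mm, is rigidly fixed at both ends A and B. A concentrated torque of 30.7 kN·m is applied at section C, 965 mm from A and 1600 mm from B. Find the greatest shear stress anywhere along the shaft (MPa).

With uniform GJ and both ends fixed, compatibility θ_AC = θ_CB gives T_A·a = T_B·b, together with T_A + T_B = T₀.
T_A = T₀·b/(a+b) = 30700·1600/2565 = 19150 N·m; T_B = 11550 N·m.
τ in each portion: τ_AC = 1.38×10^8 Pa, τ_CB = 8.34×10^7 Pa; maximum is in AC.
τ_max = T_AC·r/J = 19150·0.0445/6.16×10^-6 = 1.383×10^8 Pa.

138 MPa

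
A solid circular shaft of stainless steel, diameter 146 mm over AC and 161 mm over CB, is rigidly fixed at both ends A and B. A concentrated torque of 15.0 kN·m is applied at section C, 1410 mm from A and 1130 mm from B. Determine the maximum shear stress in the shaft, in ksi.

1.72 ksi

Compatibility: T_A·a/J_AC = T_B·b/J_CB with T_A + T_B = T₀.
J_AC = 4.46×10^-5 m⁴, J_CB = 6.60×10^-5 m⁴, so T_A = T₀·(J_AC/a)/((J_AC/a)+(J_CB/b)) = 5272 N·m, T_B = 9728 N·m.
τ in each portion: τ_AC = 8.63×10^6 Pa, τ_CB = 1.19×10^7 Pa; maximum is in CB.
τ_max = T_CB·r/J = 9728·0.0805/6.60×10^-5 = 1.187×10^7 Pa.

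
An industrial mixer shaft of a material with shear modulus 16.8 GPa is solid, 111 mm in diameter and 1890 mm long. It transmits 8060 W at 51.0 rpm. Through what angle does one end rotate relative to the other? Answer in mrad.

11.4 mrad

ω = 2π·51.0/60 = 5.341 rad/s, so T = P/ω = 8060 / 5.341 = 1509 N·m.
J = πd⁴/32 = π(0.111)⁴/32 = 1.490×10^-5 m⁴.
θ = T·L/(G·J) = 1509 × 1.89 / (16.8×10⁹ × 1.490×10^-5) = 0.01139 rad.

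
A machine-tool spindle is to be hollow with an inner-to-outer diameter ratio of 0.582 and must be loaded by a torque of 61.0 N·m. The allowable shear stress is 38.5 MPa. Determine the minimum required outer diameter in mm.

For a hollow shaft with d_i/d_o = 0.582: τ_max = 16T/(π d_o³ (1−k⁴)), so d_o = [16T/(π τ_allow (1−k⁴))]^(1/3) = [16·61.00/(π·3.85×10^7·0.8853)]^(1/3) = 0.02089 m.

20.9 mm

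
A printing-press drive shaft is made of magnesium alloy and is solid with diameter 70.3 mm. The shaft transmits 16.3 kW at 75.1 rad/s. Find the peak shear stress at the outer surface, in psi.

ω = 75.1 rad/s, so T = P/ω = 16.3×10³ / 75.10 = 217.0 N·m.
J = πd⁴/32 = π(0.0703)⁴/32 = 2.398×10^-6 m⁴.
τ_max = T·r/J = 217.0 × 0.0352 / 2.398×10^-6 = 3.182×10^6 Pa.

461 psi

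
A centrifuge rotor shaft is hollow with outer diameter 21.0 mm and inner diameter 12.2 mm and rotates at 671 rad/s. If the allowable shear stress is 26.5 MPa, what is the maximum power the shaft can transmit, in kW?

28.7 kW

J = π(d_o⁴ − d_i⁴)/32 = π(0.0210⁴ − 0.0122⁴)/32 = 1.692×10^-8 m⁴.
T_max = τ_allow·J/r = 2.65×10^7 × 1.692×10^-8 / 0.0105 = 42.70 N·m.
ω = 671 rad/s, so P_max = T_max·ω = 2.865×10^4 W.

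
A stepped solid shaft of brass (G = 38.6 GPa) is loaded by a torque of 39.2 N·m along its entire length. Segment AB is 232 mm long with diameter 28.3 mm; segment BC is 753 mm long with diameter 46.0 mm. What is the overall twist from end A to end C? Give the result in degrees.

0.314°

J_AB = π(0.0283)⁴/32 = 6.30×10^-8 m⁴; J_BC = π(0.0460)⁴/32 = 4.40×10^-7 m⁴.
θ = (T/G)·Σ L_i/J_i = (39.20/38.6×10⁹)·(0.232/6.30×10^-8 + 0.753/4.40×10^-7) = 5.481×10^-3 rad.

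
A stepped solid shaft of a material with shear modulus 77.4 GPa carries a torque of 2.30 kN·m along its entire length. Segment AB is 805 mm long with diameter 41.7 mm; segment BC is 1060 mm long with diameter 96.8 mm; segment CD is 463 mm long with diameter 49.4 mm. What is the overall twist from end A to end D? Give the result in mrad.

J_AB = π(0.0417)⁴/32 = 2.97×10^-7 m⁴; J_BC = π(0.0968)⁴/32 = 8.62×10^-6 m⁴; J_CD = π(0.0494)⁴/32 = 5.85×10^-7 m⁴.
θ = (T/G)·Σ L_i/J_i = (2300/77.4×10⁹)·(0.805/2.97×10^-7 + 1.06/8.62×10^-6 + 0.463/5.85×10^-7) = 0.1078 rad.

108 mrad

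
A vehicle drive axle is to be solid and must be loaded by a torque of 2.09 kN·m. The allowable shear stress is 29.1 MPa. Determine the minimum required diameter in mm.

71.5 mm

For a solid shaft τ_max = 16T/(πd³), so d = (16T/(π τ_allow))^(1/3) = (16·2090/(π·2.91×10^7))^(1/3) = 0.07152 m.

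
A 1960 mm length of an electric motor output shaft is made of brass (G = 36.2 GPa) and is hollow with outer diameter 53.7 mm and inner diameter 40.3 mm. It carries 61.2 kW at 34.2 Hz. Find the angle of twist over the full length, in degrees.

1.58°

ω = 2π·34.2 = 214.9 rad/s, so T = P/ω = 61.2×10³ / 214.9 = 284.8 N·m.
J = π(d_o⁴ − d_i⁴)/32 = π(0.0537⁴ − 0.0403⁴)/32 = 5.574×10^-7 m⁴.
θ = T·L/(G·J) = 284.8 × 1.96 / (36.2×10⁹ × 5.574×10^-7) = 0.02766 rad.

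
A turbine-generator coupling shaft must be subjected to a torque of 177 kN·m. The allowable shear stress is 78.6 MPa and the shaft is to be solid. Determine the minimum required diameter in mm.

For a solid shaft τ_max = 16T/(πd³), so d = (16T/(π τ_allow))^(1/3) = (16·177000/(π·7.86×10^7))^(1/3) = 0.2255 m.

226 mm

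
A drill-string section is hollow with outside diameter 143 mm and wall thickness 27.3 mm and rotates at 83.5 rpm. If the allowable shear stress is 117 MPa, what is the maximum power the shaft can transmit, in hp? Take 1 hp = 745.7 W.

673 hp

J = π(d_o⁴ − d_i⁴)/32 = π(0.143⁴ − 0.0884⁴)/32 = 3.506×10^-5 m⁴.
T_max = τ_allow·J/r = 1.17×10^8 × 3.506×10^-5 / 0.0715 = 57370 N·m.
ω = 2π·83.5/60 = 8.744 rad/s, so P_max = T_max·ω = 5.016×10^5 W.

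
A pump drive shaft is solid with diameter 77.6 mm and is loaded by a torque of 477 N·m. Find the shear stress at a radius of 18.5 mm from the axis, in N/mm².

2.48 N/mm²

J = πd⁴/32 = π(0.0776)⁴/32 = 3.560×10^-6 m⁴.
Shear stress varies linearly with radius: τ = T·r/J = 477.0 × 0.0185 / 3.560×10^-6 = 2.479×10^6 Pa.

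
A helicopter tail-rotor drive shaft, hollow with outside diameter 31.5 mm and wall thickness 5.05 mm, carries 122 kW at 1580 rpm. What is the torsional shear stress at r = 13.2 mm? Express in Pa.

1.28e8 Pa

ω = 2π·1580/60 = 165.5 rad/s, so T = P/ω = 122×10³ / 165.5 = 737.4 N·m.
J = π(d_o⁴ − d_i⁴)/32 = π(0.0315⁴ − 0.0214⁴)/32 = 7.607×10^-8 m⁴.
Shear stress varies linearly with radius: τ = T·r/J = 737.4 × 0.0132 / 7.607×10^-8 = 1.279×10^8 Pa.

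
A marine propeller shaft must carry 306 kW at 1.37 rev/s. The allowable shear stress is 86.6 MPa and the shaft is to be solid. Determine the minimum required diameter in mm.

128 mm

ω = 2π·1.37 = 8.608 rad/s, so T = P/ω = 306×10³ / 8.608 = 35550 N·m.
For a solid shaft τ_max = 16T/(πd³), so d = (16T/(π τ_allow))^(1/3) = (16·35550/(π·8.66×10^7))^(1/3) = 0.1279 m.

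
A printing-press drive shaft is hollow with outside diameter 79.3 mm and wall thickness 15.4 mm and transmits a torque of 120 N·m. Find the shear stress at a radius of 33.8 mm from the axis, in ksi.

0.176 ksi

J = π(d_o⁴ − d_i⁴)/32 = π(0.0793⁴ − 0.0485⁴)/32 = 3.339×10^-6 m⁴.
Shear stress varies linearly with radius: τ = T·r/J = 120.0 × 0.0338 / 3.339×10^-6 = 1.215×10^6 Pa.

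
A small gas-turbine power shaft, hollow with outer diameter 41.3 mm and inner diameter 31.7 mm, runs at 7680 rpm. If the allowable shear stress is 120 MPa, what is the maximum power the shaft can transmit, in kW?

J = π(d_o⁴ − d_i⁴)/32 = π(0.0413⁴ − 0.0317⁴)/32 = 1.865×10^-7 m⁴.
T_max = τ_allow·J/r = 1.20×10^8 × 1.865×10^-7 / 0.0206 = 1084 N·m.
ω = 2π·7680/60 = 804.2 rad/s, so P_max = T_max·ω = 8.716×10^5 W.

872 kW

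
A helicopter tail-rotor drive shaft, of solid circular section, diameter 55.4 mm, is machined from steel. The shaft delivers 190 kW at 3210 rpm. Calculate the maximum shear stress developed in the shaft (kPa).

ω = 2π·3210/60 = 336.2 rad/s, so T = P/ω = 190×10³ / 336.2 = 565.2 N·m.
J = πd⁴/32 = π(0.0554)⁴/32 = 9.248×10^-7 m⁴.
τ_max = T·r/J = 565.2 × 0.0277 / 9.248×10^-7 = 1.693×10^7 Pa.

16900 kPa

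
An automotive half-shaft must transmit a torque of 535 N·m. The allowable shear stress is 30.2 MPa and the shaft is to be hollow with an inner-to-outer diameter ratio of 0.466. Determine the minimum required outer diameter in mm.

For a hollow shaft with d_i/d_o = 0.466: τ_max = 16T/(π d_o³ (1−k⁴)), so d_o = [16T/(π τ_allow (1−k⁴))]^(1/3) = [16·535.0/(π·3.02×10^7·0.9528)]^(1/3) = 0.04558 m.

45.6 mm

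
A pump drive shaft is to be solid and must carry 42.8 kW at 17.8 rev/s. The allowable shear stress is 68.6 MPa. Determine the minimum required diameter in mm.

30.5 mm

ω = 2π·17.8 = 111.8 rad/s, so T = P/ω = 42.8×10³ / 111.8 = 382.7 N·m.
For a solid shaft τ_max = 16T/(πd³), so d = (16T/(π τ_allow))^(1/3) = (16·382.7/(π·6.86×10^7))^(1/3) = 0.03051 m.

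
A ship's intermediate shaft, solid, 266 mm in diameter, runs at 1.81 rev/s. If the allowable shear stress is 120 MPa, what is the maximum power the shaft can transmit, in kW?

5040 kW

J = πd⁴/32 = π(0.266)⁴/32 = 4.915×10^-4 m⁴.
T_max = τ_allow·J/r = 1.20×10^8 × 4.915×10^-4 / 0.133 = 443500 N·m.
ω = 2π·1.81 = 11.37 rad/s, so P_max = T_max·ω = 5.043×10^6 W.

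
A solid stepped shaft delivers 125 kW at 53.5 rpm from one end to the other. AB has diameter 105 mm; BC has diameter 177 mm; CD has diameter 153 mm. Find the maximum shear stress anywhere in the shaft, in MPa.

ω = 2π·53.5/60 = 5.603 rad/s, so T = P/ω = 125×10³ / 5.603 = 22310 N·m.
Under the same torque, τ_max = 16T/(πd³) is largest where d is smallest — segment AB (d = 105 mm).
τ_max = 16·22310/(π·(0.105)³) = 9.816×10^7 Pa.

98.2 MPa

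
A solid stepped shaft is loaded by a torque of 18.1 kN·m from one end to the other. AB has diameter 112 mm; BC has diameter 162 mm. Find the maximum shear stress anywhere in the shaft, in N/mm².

65.6 N/mm²

Under the same torque, τ_max = 16T/(πd³) is largest where d is smallest — segment AB (d = 112 mm).
τ_max = 16·18100/(π·(0.112)³) = 6.561×10^7 Pa.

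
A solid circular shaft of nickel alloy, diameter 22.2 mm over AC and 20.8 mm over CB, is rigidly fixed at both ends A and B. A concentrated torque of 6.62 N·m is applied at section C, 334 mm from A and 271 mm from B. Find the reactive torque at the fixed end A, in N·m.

Compatibility: T_A·a/J_AC = T_B·b/J_CB with T_A + T_B = T₀.
J_AC = 2.38×10^-8 m⁴, J_CB = 1.84×10^-8 m⁴, so T_A = T₀·(J_AC/a)/((J_AC/a)+(J_CB/b)) = 3.395 N·m, T_B = 3.225 N·m.

3.40 N·m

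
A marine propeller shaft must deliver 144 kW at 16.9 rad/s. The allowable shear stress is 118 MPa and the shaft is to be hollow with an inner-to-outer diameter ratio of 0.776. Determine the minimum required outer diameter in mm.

83.3 mm

ω = 16.9 rad/s, so T = P/ω = 144×10³ / 16.90 = 8521 N·m.
For a hollow shaft with d_i/d_o = 0.776: τ_max = 16T/(π d_o³ (1−k⁴)), so d_o = [16T/(π τ_allow (1−k⁴))]^(1/3) = [16·8521/(π·1.18×10^8·0.6374)]^(1/3) = 0.08325 m.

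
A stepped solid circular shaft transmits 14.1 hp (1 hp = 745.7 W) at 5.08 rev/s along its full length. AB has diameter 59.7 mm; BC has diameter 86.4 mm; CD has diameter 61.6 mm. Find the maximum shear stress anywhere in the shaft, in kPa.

7880 kPa

ω = 2π·5.08 = 31.92 rad/s, so T = P/ω = 14.1×745.7 / 31.92 = 329.4 N·m.
Under the same torque, τ_max = 16T/(πd³) is largest where d is smallest — segment AB (d = 59.7 mm).
τ_max = 16·329.4/(π·(0.0597)³) = 7.885×10^6 Pa.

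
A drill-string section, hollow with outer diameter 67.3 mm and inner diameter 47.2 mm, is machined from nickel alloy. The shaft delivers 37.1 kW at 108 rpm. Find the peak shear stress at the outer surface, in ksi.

ω = 2π·108/60 = 11.31 rad/s, so T = P/ω = 37.1×10³ / 11.31 = 3280 N·m.
J = π(d_o⁴ − d_i⁴)/32 = π(0.0673⁴ − 0.0472⁴)/32 = 1.527×10^-6 m⁴.
τ_max = T·r/J = 3280 × 0.0336 / 1.527×10^-6 = 7.230×10^7 Pa.

10.5 ksi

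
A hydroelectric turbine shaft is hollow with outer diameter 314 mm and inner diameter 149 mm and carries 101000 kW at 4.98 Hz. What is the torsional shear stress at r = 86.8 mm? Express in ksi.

44.9 ksi

ω = 2π·4.98 = 31.29 rad/s, so T = P/ω = 101000×10³ / 31.29 = 3.228e6 N·m.
J = π(d_o⁴ − d_i⁴)/32 = π(0.314⁴ − 0.149⁴)/32 = 9.060×10^-4 m⁴.
Shear stress varies linearly with radius: τ = T·r/J = 3.228e6 × 0.0868 / 9.060×10^-4 = 3.093×10^8 Pa.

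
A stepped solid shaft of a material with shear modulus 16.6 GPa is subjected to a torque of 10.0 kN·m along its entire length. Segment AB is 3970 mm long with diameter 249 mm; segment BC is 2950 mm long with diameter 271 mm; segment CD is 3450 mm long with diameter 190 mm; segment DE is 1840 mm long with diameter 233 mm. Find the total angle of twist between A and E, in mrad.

29.8 mrad

J_AB = π(0.249)⁴/32 = 3.77×10^-4 m⁴; J_BC = π(0.271)⁴/32 = 5.30×10^-4 m⁴; J_CD = π(0.190)⁴/32 = 1.28×10^-4 m⁴; J_DE = π(0.233)⁴/32 = 2.89×10^-4 m⁴.
θ = (T/G)·Σ L_i/J_i = (10000/16.6×10⁹)·(3.97/3.77×10^-4 + 2.95/5.30×10^-4 + 3.45/1.28×10^-4 + 1.84/2.89×10^-4) = 0.02977 rad.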